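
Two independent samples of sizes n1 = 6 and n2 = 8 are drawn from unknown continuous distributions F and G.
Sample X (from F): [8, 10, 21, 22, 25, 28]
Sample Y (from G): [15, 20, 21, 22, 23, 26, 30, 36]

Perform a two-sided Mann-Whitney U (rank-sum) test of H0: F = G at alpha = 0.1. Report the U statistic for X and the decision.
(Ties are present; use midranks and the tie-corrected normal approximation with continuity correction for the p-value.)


Step 1: Combine and sort all 14 observations; assign midranks.
sorted (value, group): (8,X), (10,X), (15,Y), (20,Y), (21,X), (21,Y), (22,X), (22,Y), (23,Y), (25,X), (26,Y), (28,X), (30,Y), (36,Y)
ranks: 8->1, 10->2, 15->3, 20->4, 21->5.5, 21->5.5, 22->7.5, 22->7.5, 23->9, 25->10, 26->11, 28->12, 30->13, 36->14
Step 2: Rank sum for X: R1 = 1 + 2 + 5.5 + 7.5 + 10 + 12 = 38.
Step 3: U_X = R1 - n1(n1+1)/2 = 38 - 6*7/2 = 38 - 21 = 17.
       U_Y = n1*n2 - U_X = 48 - 17 = 31.
Step 4: Ties are present, so use the tie-corrected normal approximation (with continuity correction) for the p-value.
Step 5: p-value = 0.400350; compare to alpha = 0.1. fail to reject H0.

U_X = 17, p = 0.400350, fail to reject H0 at alpha = 0.1.


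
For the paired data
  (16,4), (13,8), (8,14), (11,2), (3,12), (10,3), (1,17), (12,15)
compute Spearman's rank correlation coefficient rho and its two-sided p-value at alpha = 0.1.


Step 1: Rank x and y separately (midranks; no ties here).
rank(x): 16->8, 13->7, 8->3, 11->5, 3->2, 10->4, 1->1, 12->6
rank(y): 4->3, 8->4, 14->6, 2->1, 12->5, 3->2, 17->8, 15->7
Step 2: d_i = R_x(i) - R_y(i); compute d_i^2.
  (8-3)^2=25, (7-4)^2=9, (3-6)^2=9, (5-1)^2=16, (2-5)^2=9, (4-2)^2=4, (1-8)^2=49, (6-7)^2=1
sum(d^2) = 122.
Step 3: rho = 1 - 6*122 / (8*(8^2 - 1)) = 1 - 732/504 = -0.452381.
Step 4: Under H0, t = rho * sqrt((n-2)/(1-rho^2)) = -1.2425 ~ t(6).
Step 5: Two-sided p-value from the t-distribution with 6 df = 0.260405.
Step 6: alpha = 0.1. fail to reject H0.

rho = -0.4524, p = 0.260405, fail to reject H0 at alpha = 0.1.


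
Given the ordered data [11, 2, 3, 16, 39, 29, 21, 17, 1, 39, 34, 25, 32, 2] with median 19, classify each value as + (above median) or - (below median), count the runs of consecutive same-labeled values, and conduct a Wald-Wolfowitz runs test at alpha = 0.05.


Step 1: Compute median = 19; label A = above, B = below.
Labels in order: BBBBAAABBAAAAB  (n_A = 7, n_B = 7)
Step 2: Count runs R = 5.
Step 3: Under H0 (random ordering), E[R] = 2*n_A*n_B/(n_A+n_B) + 1 = 2*7*7/14 + 1 = 8.0000.
        Var[R] = 2*n_A*n_B*(2*n_A*n_B - n_A - n_B) / ((n_A+n_B)^2 * (n_A+n_B-1)) = 8232/2548 = 3.2308.
        SD[R] = 1.7974.
Step 4: Continuity-corrected z = (R + 0.5 - E[R]) / SD[R] = (5 + 0.5 - 8.0000) / 1.7974 = -1.3909.
Step 5: Two-sided p-value via normal approximation = 2*(1 - Phi(|z|)) = 0.164264.
Step 6: alpha = 0.05. fail to reject H0.

R = 5, z = -1.3909, p = 0.164264, fail to reject H0.


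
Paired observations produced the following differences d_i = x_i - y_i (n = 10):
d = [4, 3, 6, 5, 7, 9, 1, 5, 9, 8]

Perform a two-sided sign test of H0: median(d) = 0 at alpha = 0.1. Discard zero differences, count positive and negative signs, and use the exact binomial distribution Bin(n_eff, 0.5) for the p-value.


Step 1: Discard zero differences. Original n = 10; n_eff = number of nonzero differences = 10.
Nonzero differences (with sign): +4, +3, +6, +5, +7, +9, +1, +5, +9, +8
Step 2: Count signs: positive = 10, negative = 0.
Step 3: Under H0: P(positive) = 0.5, so the number of positives S ~ Bin(10, 0.5).
Step 4: Two-sided exact p-value = sum of Bin(10,0.5) probabilities at or below the observed probability = 0.001953.
Step 5: alpha = 0.1. reject H0.

n_eff = 10, pos = 10, neg = 0, p = 0.001953, reject H0.


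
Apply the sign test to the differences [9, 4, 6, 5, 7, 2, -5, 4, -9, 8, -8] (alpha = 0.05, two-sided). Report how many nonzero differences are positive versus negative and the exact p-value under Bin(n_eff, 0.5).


Step 1: Discard zero differences. Original n = 11; n_eff = number of nonzero differences = 11.
Nonzero differences (with sign): +9, +4, +6, +5, +7, +2, -5, +4, -9, +8, -8
Step 2: Count signs: positive = 8, negative = 3.
Step 3: Under H0: P(positive) = 0.5, so the number of positives S ~ Bin(11, 0.5).
Step 4: Two-sided exact p-value = sum of Bin(11,0.5) probabilities at or below the observed probability = 0.226562.
Step 5: alpha = 0.05. fail to reject H0.

n_eff = 11, pos = 8, neg = 3, p = 0.226562, fail to reject H0.


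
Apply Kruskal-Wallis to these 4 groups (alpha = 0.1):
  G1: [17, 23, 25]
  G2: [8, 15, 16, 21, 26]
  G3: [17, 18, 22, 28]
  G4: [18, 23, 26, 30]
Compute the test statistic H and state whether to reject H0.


Step 1: Combine all N = 16 observations and assign midranks.
sorted (value, group, rank): (8,G2,1), (15,G2,2), (16,G2,3), (17,G1,4.5), (17,G3,4.5), (18,G3,6.5), (18,G4,6.5), (21,G2,8), (22,G3,9), (23,G1,10.5), (23,G4,10.5), (25,G1,12), (26,G2,13.5), (26,G4,13.5), (28,G3,15), (30,G4,16)
Step 2: Sum ranks within each group.
R_1 = 27 (n_1 = 3)
R_2 = 27.5 (n_2 = 5)
R_3 = 35 (n_3 = 4)
R_4 = 46.5 (n_4 = 4)
Step 3: H = 12/(N(N+1)) * sum(R_i^2/n_i) - 3(N+1)
     = 12/(16*17) * (27^2/3 + 27.5^2/5 + 35^2/4 + 46.5^2/4) - 3*17
     = 0.044118 * 1241.06 - 51
     = 3.752757.
Step 4: Ties present; correction factor C = 1 - 24/(16^3 - 16) = 0.994118. Corrected H = 3.752757 / 0.994118 = 3.774963.
Step 5: Under H0, H ~ chi^2(3); p-value = 0.286812.
Step 6: alpha = 0.1. fail to reject H0.

H = 3.7750, df = 3, p = 0.286812, fail to reject H0.


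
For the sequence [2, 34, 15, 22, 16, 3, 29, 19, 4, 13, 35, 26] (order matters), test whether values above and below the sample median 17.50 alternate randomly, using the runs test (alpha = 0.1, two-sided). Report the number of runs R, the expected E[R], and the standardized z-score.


Step 1: Compute median = 17.50; label A = above, B = below.
Labels in order: BABABBAABBAA  (n_A = 6, n_B = 6)
Step 2: Count runs R = 8.
Step 3: Under H0 (random ordering), E[R] = 2*n_A*n_B/(n_A+n_B) + 1 = 2*6*6/12 + 1 = 7.0000.
        Var[R] = 2*n_A*n_B*(2*n_A*n_B - n_A - n_B) / ((n_A+n_B)^2 * (n_A+n_B-1)) = 4320/1584 = 2.7273.
        SD[R] = 1.6514.
Step 4: Continuity-corrected z = (R - 0.5 - E[R]) / SD[R] = (8 - 0.5 - 7.0000) / 1.6514 = 0.3028.
Step 5: Two-sided p-value via normal approximation = 2*(1 - Phi(|z|)) = 0.762069.
Step 6: alpha = 0.1. fail to reject H0.

R = 8, z = 0.3028, p = 0.762069, fail to reject H0.


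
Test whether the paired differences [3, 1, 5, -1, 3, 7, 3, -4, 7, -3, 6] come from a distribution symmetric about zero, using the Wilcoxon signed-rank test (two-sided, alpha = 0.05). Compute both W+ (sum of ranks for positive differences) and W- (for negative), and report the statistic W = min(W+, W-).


Step 1: Drop any zero differences (none here) and take |d_i|.
|d| = [3, 1, 5, 1, 3, 7, 3, 4, 7, 3, 6]
Step 2: Midrank |d_i| (ties get averaged ranks).
ranks: |3|->4.5, |1|->1.5, |5|->8, |1|->1.5, |3|->4.5, |7|->10.5, |3|->4.5, |4|->7, |7|->10.5, |3|->4.5, |6|->9
Step 3: Attach original signs; sum ranks with positive sign and with negative sign.
W+ = 4.5 + 1.5 + 8 + 4.5 + 10.5 + 4.5 + 10.5 + 9 = 53
W- = 1.5 + 7 + 4.5 = 13
(Check: W+ + W- = 66 should equal n(n+1)/2 = 66.)
Step 4: Test statistic W = min(W+, W-) = 13.
Step 5: Ties in |d|, so use the tie-corrected normal approximation.
        E[W] = n(n+1)/4 = 11*12/4 = 33.
        Tie groups: |d|=1 (t=2), |d|=3 (t=4), |d|=7 (t=2); sum(t^3 - t) = 72.
        Var[W] = n(n+1)(2n+1)/24 - sum(t^3-t)/48 = 3036/24 - 72/48 = 125.
        z = (W - E[W]) / sqrt(Var[W]) = (13 - 33) / 11.1803 = -1.7889.
        Two-sided p = 2*Phi(z) = 0.073638.
Step 6: alpha = 0.05. fail to reject H0.

W+ = 53, W- = 13, W = min = 13, p = 0.073638, fail to reject H0.


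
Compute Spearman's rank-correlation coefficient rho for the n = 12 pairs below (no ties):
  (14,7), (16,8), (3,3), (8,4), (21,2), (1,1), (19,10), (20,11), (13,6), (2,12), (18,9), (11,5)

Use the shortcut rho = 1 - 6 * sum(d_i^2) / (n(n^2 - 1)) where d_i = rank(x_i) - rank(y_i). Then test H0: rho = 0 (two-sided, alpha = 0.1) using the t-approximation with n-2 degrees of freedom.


Step 1: Rank x and y separately (midranks; no ties here).
rank(x): 14->7, 16->8, 3->3, 8->4, 21->12, 1->1, 19->10, 20->11, 13->6, 2->2, 18->9, 11->5
rank(y): 7->7, 8->8, 3->3, 4->4, 2->2, 1->1, 10->10, 11->11, 6->6, 12->12, 9->9, 5->5
Step 2: d_i = R_x(i) - R_y(i); compute d_i^2.
  (7-7)^2=0, (8-8)^2=0, (3-3)^2=0, (4-4)^2=0, (12-2)^2=100, (1-1)^2=0, (10-10)^2=0, (11-11)^2=0, (6-6)^2=0, (2-12)^2=100, (9-9)^2=0, (5-5)^2=0
sum(d^2) = 200.
Step 3: rho = 1 - 6*200 / (12*(12^2 - 1)) = 1 - 1200/1716 = 0.300699.
Step 4: Under H0, t = rho * sqrt((n-2)/(1-rho^2)) = 0.9970 ~ t(10).
Step 5: Two-sided p-value from the t-distribution with 10 df = 0.342260.
Step 6: alpha = 0.1. fail to reject H0.

rho = 0.3007, p = 0.342260, fail to reject H0 at alpha = 0.1.


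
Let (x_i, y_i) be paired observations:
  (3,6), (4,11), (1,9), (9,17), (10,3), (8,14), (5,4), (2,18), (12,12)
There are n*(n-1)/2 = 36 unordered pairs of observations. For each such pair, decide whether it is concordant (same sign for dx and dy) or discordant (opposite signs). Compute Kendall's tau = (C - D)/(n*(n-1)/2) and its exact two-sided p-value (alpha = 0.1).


Step 1: Enumerate the 36 unordered pairs (i,j) with i<j and classify each by sign(x_j-x_i) * sign(y_j-y_i).
  (1,2):dx=+1,dy=+5->C; (1,3):dx=-2,dy=+3->D; (1,4):dx=+6,dy=+11->C; (1,5):dx=+7,dy=-3->D
  (1,6):dx=+5,dy=+8->C; (1,7):dx=+2,dy=-2->D; (1,8):dx=-1,dy=+12->D; (1,9):dx=+9,dy=+6->C
  (2,3):dx=-3,dy=-2->C; (2,4):dx=+5,dy=+6->C; (2,5):dx=+6,dy=-8->D; (2,6):dx=+4,dy=+3->C
  (2,7):dx=+1,dy=-7->D; (2,8):dx=-2,dy=+7->D; (2,9):dx=+8,dy=+1->C; (3,4):dx=+8,dy=+8->C
  (3,5):dx=+9,dy=-6->D; (3,6):dx=+7,dy=+5->C; (3,7):dx=+4,dy=-5->D; (3,8):dx=+1,dy=+9->C
  (3,9):dx=+11,dy=+3->C; (4,5):dx=+1,dy=-14->D; (4,6):dx=-1,dy=-3->C; (4,7):dx=-4,dy=-13->C
  (4,8):dx=-7,dy=+1->D; (4,9):dx=+3,dy=-5->D; (5,6):dx=-2,dy=+11->D; (5,7):dx=-5,dy=+1->D
  (5,8):dx=-8,dy=+15->D; (5,9):dx=+2,dy=+9->C; (6,7):dx=-3,dy=-10->C; (6,8):dx=-6,dy=+4->D
  (6,9):dx=+4,dy=-2->D; (7,8):dx=-3,dy=+14->D; (7,9):dx=+7,dy=+8->C; (8,9):dx=+10,dy=-6->D
Step 2: C = 17, D = 19, total pairs = 36.
Step 3: tau = (C - D)/(n(n-1)/2) = (17 - 19)/36 = -0.055556.
Step 4: Exact two-sided p-value (enumerate n! = 362880 permutations of y under H0): p = 0.919455.
Step 5: alpha = 0.1. fail to reject H0.

tau_b = -0.0556 (C=17, D=19), p = 0.919455, fail to reject H0.


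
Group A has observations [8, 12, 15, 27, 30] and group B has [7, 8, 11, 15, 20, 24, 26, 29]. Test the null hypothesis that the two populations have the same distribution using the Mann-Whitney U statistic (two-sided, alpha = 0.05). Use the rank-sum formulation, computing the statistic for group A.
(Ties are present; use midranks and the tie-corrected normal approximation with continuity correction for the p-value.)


Step 1: Combine and sort all 13 observations; assign midranks.
sorted (value, group): (7,Y), (8,X), (8,Y), (11,Y), (12,X), (15,X), (15,Y), (20,Y), (24,Y), (26,Y), (27,X), (29,Y), (30,X)
ranks: 7->1, 8->2.5, 8->2.5, 11->4, 12->5, 15->6.5, 15->6.5, 20->8, 24->9, 26->10, 27->11, 29->12, 30->13
Step 2: Rank sum for X: R1 = 2.5 + 5 + 6.5 + 11 + 13 = 38.
Step 3: U_X = R1 - n1(n1+1)/2 = 38 - 5*6/2 = 38 - 15 = 23.
       U_Y = n1*n2 - U_X = 40 - 23 = 17.
Step 4: Ties are present, so use the tie-corrected normal approximation (with continuity correction) for the p-value.
Step 5: p-value = 0.713640; compare to alpha = 0.05. fail to reject H0.

U_X = 23, p = 0.713640, fail to reject H0 at alpha = 0.05.


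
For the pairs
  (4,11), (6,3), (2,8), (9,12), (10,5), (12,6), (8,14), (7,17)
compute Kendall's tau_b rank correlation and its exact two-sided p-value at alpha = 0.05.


Step 1: Enumerate the 28 unordered pairs (i,j) with i<j and classify each by sign(x_j-x_i) * sign(y_j-y_i).
  (1,2):dx=+2,dy=-8->D; (1,3):dx=-2,dy=-3->C; (1,4):dx=+5,dy=+1->C; (1,5):dx=+6,dy=-6->D
  (1,6):dx=+8,dy=-5->D; (1,7):dx=+4,dy=+3->C; (1,8):dx=+3,dy=+6->C; (2,3):dx=-4,dy=+5->D
  (2,4):dx=+3,dy=+9->C; (2,5):dx=+4,dy=+2->C; (2,6):dx=+6,dy=+3->C; (2,7):dx=+2,dy=+11->C
  (2,8):dx=+1,dy=+14->C; (3,4):dx=+7,dy=+4->C; (3,5):dx=+8,dy=-3->D; (3,6):dx=+10,dy=-2->D
  (3,7):dx=+6,dy=+6->C; (3,8):dx=+5,dy=+9->C; (4,5):dx=+1,dy=-7->D; (4,6):dx=+3,dy=-6->D
  (4,7):dx=-1,dy=+2->D; (4,8):dx=-2,dy=+5->D; (5,6):dx=+2,dy=+1->C; (5,7):dx=-2,dy=+9->D
  (5,8):dx=-3,dy=+12->D; (6,7):dx=-4,dy=+8->D; (6,8):dx=-5,dy=+11->D; (7,8):dx=-1,dy=+3->D
Step 2: C = 13, D = 15, total pairs = 28.
Step 3: tau = (C - D)/(n(n-1)/2) = (13 - 15)/28 = -0.071429.
Step 4: Exact two-sided p-value (enumerate n! = 40320 permutations of y under H0): p = 0.904861.
Step 5: alpha = 0.05. fail to reject H0.

tau_b = -0.0714 (C=13, D=15), p = 0.904861, fail to reject H0.


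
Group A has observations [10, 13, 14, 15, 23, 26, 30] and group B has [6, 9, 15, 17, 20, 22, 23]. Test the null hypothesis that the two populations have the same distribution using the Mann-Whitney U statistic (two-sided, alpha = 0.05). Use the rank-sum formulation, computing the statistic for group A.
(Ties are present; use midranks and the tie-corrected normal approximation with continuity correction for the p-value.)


Step 1: Combine and sort all 14 observations; assign midranks.
sorted (value, group): (6,Y), (9,Y), (10,X), (13,X), (14,X), (15,X), (15,Y), (17,Y), (20,Y), (22,Y), (23,X), (23,Y), (26,X), (30,X)
ranks: 6->1, 9->2, 10->3, 13->4, 14->5, 15->6.5, 15->6.5, 17->8, 20->9, 22->10, 23->11.5, 23->11.5, 26->13, 30->14
Step 2: Rank sum for X: R1 = 3 + 4 + 5 + 6.5 + 11.5 + 13 + 14 = 57.
Step 3: U_X = R1 - n1(n1+1)/2 = 57 - 7*8/2 = 57 - 28 = 29.
       U_Y = n1*n2 - U_X = 49 - 29 = 20.
Step 4: Ties are present, so use the tie-corrected normal approximation (with continuity correction) for the p-value.
Step 5: p-value = 0.608491; compare to alpha = 0.05. fail to reject H0.

U_X = 29, p = 0.608491, fail to reject H0 at alpha = 0.05.


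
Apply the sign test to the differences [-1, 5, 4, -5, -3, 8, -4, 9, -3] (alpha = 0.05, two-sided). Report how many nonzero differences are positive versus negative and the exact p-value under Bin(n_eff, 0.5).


Step 1: Discard zero differences. Original n = 9; n_eff = number of nonzero differences = 9.
Nonzero differences (with sign): -1, +5, +4, -5, -3, +8, -4, +9, -3
Step 2: Count signs: positive = 4, negative = 5.
Step 3: Under H0: P(positive) = 0.5, so the number of positives S ~ Bin(9, 0.5).
Step 4: Two-sided exact p-value = sum of Bin(9,0.5) probabilities at or below the observed probability = 1.000000.
Step 5: alpha = 0.05. fail to reject H0.

n_eff = 9, pos = 4, neg = 5, p = 1.000000, fail to reject H0.


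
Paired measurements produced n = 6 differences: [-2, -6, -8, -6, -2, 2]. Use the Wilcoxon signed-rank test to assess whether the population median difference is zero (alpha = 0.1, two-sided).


Step 1: Drop any zero differences (none here) and take |d_i|.
|d| = [2, 6, 8, 6, 2, 2]
Step 2: Midrank |d_i| (ties get averaged ranks).
ranks: |2|->2, |6|->4.5, |8|->6, |6|->4.5, |2|->2, |2|->2
Step 3: Attach original signs; sum ranks with positive sign and with negative sign.
W+ = 2 = 2
W- = 2 + 4.5 + 6 + 4.5 + 2 = 19
(Check: W+ + W- = 21 should equal n(n+1)/2 = 21.)
Step 4: Test statistic W = min(W+, W-) = 2.
Step 5: Ties in |d|, so use the tie-corrected normal approximation.
        E[W] = n(n+1)/4 = 6*7/4 = 10.5.
        Tie groups: |d|=2 (t=3), |d|=6 (t=2); sum(t^3 - t) = 30.
        Var[W] = n(n+1)(2n+1)/24 - sum(t^3-t)/48 = 546/24 - 30/48 = 22.125.
        z = (W - E[W]) / sqrt(Var[W]) = (2 - 10.5) / 4.7037 = -1.8071.
        Two-sided p = 2*Phi(z) = 0.070750.
Step 6: alpha = 0.1. reject H0.

W+ = 2, W- = 19, W = min = 2, p = 0.070750, reject H0.


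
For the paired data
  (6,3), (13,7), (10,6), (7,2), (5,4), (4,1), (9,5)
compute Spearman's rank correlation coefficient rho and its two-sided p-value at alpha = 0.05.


Step 1: Rank x and y separately (midranks; no ties here).
rank(x): 6->3, 13->7, 10->6, 7->4, 5->2, 4->1, 9->5
rank(y): 3->3, 7->7, 6->6, 2->2, 4->4, 1->1, 5->5
Step 2: d_i = R_x(i) - R_y(i); compute d_i^2.
  (3-3)^2=0, (7-7)^2=0, (6-6)^2=0, (4-2)^2=4, (2-4)^2=4, (1-1)^2=0, (5-5)^2=0
sum(d^2) = 8.
Step 3: rho = 1 - 6*8 / (7*(7^2 - 1)) = 1 - 48/336 = 0.857143.
Step 4: Under H0, t = rho * sqrt((n-2)/(1-rho^2)) = 3.7210 ~ t(5).
Step 5: Two-sided p-value from the t-distribution with 5 df = 0.013697.
Step 6: alpha = 0.05. reject H0.

rho = 0.8571, p = 0.013697, reject H0 at alpha = 0.05.


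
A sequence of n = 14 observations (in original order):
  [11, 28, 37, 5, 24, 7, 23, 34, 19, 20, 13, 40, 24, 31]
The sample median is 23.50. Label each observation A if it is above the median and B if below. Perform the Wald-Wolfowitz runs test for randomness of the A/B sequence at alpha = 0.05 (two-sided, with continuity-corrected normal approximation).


Step 1: Compute median = 23.50; label A = above, B = below.
Labels in order: BAABABBABBBAAA  (n_A = 7, n_B = 7)
Step 2: Count runs R = 8.
Step 3: Under H0 (random ordering), E[R] = 2*n_A*n_B/(n_A+n_B) + 1 = 2*7*7/14 + 1 = 8.0000.
        Var[R] = 2*n_A*n_B*(2*n_A*n_B - n_A - n_B) / ((n_A+n_B)^2 * (n_A+n_B-1)) = 8232/2548 = 3.2308.
        SD[R] = 1.7974.
Step 4: R = E[R], so z = 0 with no continuity correction.
Step 5: Two-sided p-value via normal approximation = 2*(1 - Phi(|z|)) = 1.000000.
Step 6: alpha = 0.05. fail to reject H0.

R = 8, z = 0.0000, p = 1.000000, fail to reject H0.


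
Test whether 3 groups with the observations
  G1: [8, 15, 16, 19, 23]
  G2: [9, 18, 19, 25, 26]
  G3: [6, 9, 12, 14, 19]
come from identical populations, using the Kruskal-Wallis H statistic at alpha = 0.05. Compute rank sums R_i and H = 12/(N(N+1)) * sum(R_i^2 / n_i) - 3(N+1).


Step 1: Combine all N = 15 observations and assign midranks.
sorted (value, group, rank): (6,G3,1), (8,G1,2), (9,G2,3.5), (9,G3,3.5), (12,G3,5), (14,G3,6), (15,G1,7), (16,G1,8), (18,G2,9), (19,G1,11), (19,G2,11), (19,G3,11), (23,G1,13), (25,G2,14), (26,G2,15)
Step 2: Sum ranks within each group.
R_1 = 41 (n_1 = 5)
R_2 = 52.5 (n_2 = 5)
R_3 = 26.5 (n_3 = 5)
Step 3: H = 12/(N(N+1)) * sum(R_i^2/n_i) - 3(N+1)
     = 12/(15*16) * (41^2/5 + 52.5^2/5 + 26.5^2/5) - 3*16
     = 0.050000 * 1027.9 - 48
     = 3.395000.
Step 4: Ties present; correction factor C = 1 - 30/(15^3 - 15) = 0.991071. Corrected H = 3.395000 / 0.991071 = 3.425586.
Step 5: Under H0, H ~ chi^2(2); p-value = 0.180361.
Step 6: alpha = 0.05. fail to reject H0.

H = 3.4256, df = 2, p = 0.180361, fail to reject H0.


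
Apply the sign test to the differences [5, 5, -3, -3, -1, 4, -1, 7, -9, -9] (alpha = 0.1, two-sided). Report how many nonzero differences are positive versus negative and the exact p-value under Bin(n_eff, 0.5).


Step 1: Discard zero differences. Original n = 10; n_eff = number of nonzero differences = 10.
Nonzero differences (with sign): +5, +5, -3, -3, -1, +4, -1, +7, -9, -9
Step 2: Count signs: positive = 4, negative = 6.
Step 3: Under H0: P(positive) = 0.5, so the number of positives S ~ Bin(10, 0.5).
Step 4: Two-sided exact p-value = sum of Bin(10,0.5) probabilities at or below the observed probability = 0.753906.
Step 5: alpha = 0.1. fail to reject H0.

n_eff = 10, pos = 4, neg = 6, p = 0.753906, fail to reject H0.


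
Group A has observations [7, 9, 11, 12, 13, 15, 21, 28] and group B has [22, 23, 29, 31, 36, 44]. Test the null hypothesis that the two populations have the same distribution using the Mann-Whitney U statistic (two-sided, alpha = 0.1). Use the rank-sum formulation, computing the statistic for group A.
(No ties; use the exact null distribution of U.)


Step 1: Combine and sort all 14 observations; assign midranks.
sorted (value, group): (7,X), (9,X), (11,X), (12,X), (13,X), (15,X), (21,X), (22,Y), (23,Y), (28,X), (29,Y), (31,Y), (36,Y), (44,Y)
ranks: 7->1, 9->2, 11->3, 12->4, 13->5, 15->6, 21->7, 22->8, 23->9, 28->10, 29->11, 31->12, 36->13, 44->14
Step 2: Rank sum for X: R1 = 1 + 2 + 3 + 4 + 5 + 6 + 7 + 10 = 38.
Step 3: U_X = R1 - n1(n1+1)/2 = 38 - 8*9/2 = 38 - 36 = 2.
       U_Y = n1*n2 - U_X = 48 - 2 = 46.
Step 4: No ties, so the exact null distribution of U (based on enumerating the C(14,8) = 3003 equally likely rank assignments) gives the two-sided p-value.
Step 5: p-value = 0.002664; compare to alpha = 0.1. reject H0.

U_X = 2, p = 0.002664, reject H0 at alpha = 0.1.


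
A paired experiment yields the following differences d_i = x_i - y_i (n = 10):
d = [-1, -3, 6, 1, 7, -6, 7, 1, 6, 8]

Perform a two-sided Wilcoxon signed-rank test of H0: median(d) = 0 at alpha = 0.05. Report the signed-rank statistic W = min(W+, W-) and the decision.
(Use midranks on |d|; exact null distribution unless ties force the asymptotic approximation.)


Step 1: Drop any zero differences (none here) and take |d_i|.
|d| = [1, 3, 6, 1, 7, 6, 7, 1, 6, 8]
Step 2: Midrank |d_i| (ties get averaged ranks).
ranks: |1|->2, |3|->4, |6|->6, |1|->2, |7|->8.5, |6|->6, |7|->8.5, |1|->2, |6|->6, |8|->10
Step 3: Attach original signs; sum ranks with positive sign and with negative sign.
W+ = 6 + 2 + 8.5 + 8.5 + 2 + 6 + 10 = 43
W- = 2 + 4 + 6 = 12
(Check: W+ + W- = 55 should equal n(n+1)/2 = 55.)
Step 4: Test statistic W = min(W+, W-) = 12.
Step 5: Ties in |d|, so use the tie-corrected normal approximation.
        E[W] = n(n+1)/4 = 10*11/4 = 27.5.
        Tie groups: |d|=1 (t=3), |d|=6 (t=3), |d|=7 (t=2); sum(t^3 - t) = 54.
        Var[W] = n(n+1)(2n+1)/24 - sum(t^3-t)/48 = 2310/24 - 54/48 = 95.125.
        z = (W - E[W]) / sqrt(Var[W]) = (12 - 27.5) / 9.7532 = -1.5892.
        Two-sided p = 2*Phi(z) = 0.112010.
Step 6: alpha = 0.05. fail to reject H0.

W+ = 43, W- = 12, W = min = 12, p = 0.112010, fail to reject H0.


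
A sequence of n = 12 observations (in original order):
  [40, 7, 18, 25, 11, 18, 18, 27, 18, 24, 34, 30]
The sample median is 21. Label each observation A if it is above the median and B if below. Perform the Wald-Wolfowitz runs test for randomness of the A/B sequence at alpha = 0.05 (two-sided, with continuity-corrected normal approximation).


Step 1: Compute median = 21; label A = above, B = below.
Labels in order: ABBABBBABAAA  (n_A = 6, n_B = 6)
Step 2: Count runs R = 7.
Step 3: Under H0 (random ordering), E[R] = 2*n_A*n_B/(n_A+n_B) + 1 = 2*6*6/12 + 1 = 7.0000.
        Var[R] = 2*n_A*n_B*(2*n_A*n_B - n_A - n_B) / ((n_A+n_B)^2 * (n_A+n_B-1)) = 4320/1584 = 2.7273.
        SD[R] = 1.6514.
Step 4: R = E[R], so z = 0 with no continuity correction.
Step 5: Two-sided p-value via normal approximation = 2*(1 - Phi(|z|)) = 1.000000.
Step 6: alpha = 0.05. fail to reject H0.

R = 7, z = 0.0000, p = 1.000000, fail to reject H0.


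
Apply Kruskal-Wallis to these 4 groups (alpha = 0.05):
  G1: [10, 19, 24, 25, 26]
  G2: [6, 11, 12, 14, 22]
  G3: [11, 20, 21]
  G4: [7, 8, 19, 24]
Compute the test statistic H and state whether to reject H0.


Step 1: Combine all N = 17 observations and assign midranks.
sorted (value, group, rank): (6,G2,1), (7,G4,2), (8,G4,3), (10,G1,4), (11,G2,5.5), (11,G3,5.5), (12,G2,7), (14,G2,8), (19,G1,9.5), (19,G4,9.5), (20,G3,11), (21,G3,12), (22,G2,13), (24,G1,14.5), (24,G4,14.5), (25,G1,16), (26,G1,17)
Step 2: Sum ranks within each group.
R_1 = 61 (n_1 = 5)
R_2 = 34.5 (n_2 = 5)
R_3 = 28.5 (n_3 = 3)
R_4 = 29 (n_4 = 4)
Step 3: H = 12/(N(N+1)) * sum(R_i^2/n_i) - 3(N+1)
     = 12/(17*18) * (61^2/5 + 34.5^2/5 + 28.5^2/3 + 29^2/4) - 3*18
     = 0.039216 * 1463.25 - 54
     = 3.382353.
Step 4: Ties present; correction factor C = 1 - 18/(17^3 - 17) = 0.996324. Corrected H = 3.382353 / 0.996324 = 3.394834.
Step 5: Under H0, H ~ chi^2(3); p-value = 0.334660.
Step 6: alpha = 0.05. fail to reject H0.

H = 3.3948, df = 3, p = 0.334660, fail to reject H0.


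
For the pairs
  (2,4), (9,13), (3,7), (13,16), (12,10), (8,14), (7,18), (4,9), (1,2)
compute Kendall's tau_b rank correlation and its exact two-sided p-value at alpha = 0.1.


Step 1: Enumerate the 36 unordered pairs (i,j) with i<j and classify each by sign(x_j-x_i) * sign(y_j-y_i).
  (1,2):dx=+7,dy=+9->C; (1,3):dx=+1,dy=+3->C; (1,4):dx=+11,dy=+12->C; (1,5):dx=+10,dy=+6->C
  (1,6):dx=+6,dy=+10->C; (1,7):dx=+5,dy=+14->C; (1,8):dx=+2,dy=+5->C; (1,9):dx=-1,dy=-2->C
  (2,3):dx=-6,dy=-6->C; (2,4):dx=+4,dy=+3->C; (2,5):dx=+3,dy=-3->D; (2,6):dx=-1,dy=+1->D
  (2,7):dx=-2,dy=+5->D; (2,8):dx=-5,dy=-4->C; (2,9):dx=-8,dy=-11->C; (3,4):dx=+10,dy=+9->C
  (3,5):dx=+9,dy=+3->C; (3,6):dx=+5,dy=+7->C; (3,7):dx=+4,dy=+11->C; (3,8):dx=+1,dy=+2->C
  (3,9):dx=-2,dy=-5->C; (4,5):dx=-1,dy=-6->C; (4,6):dx=-5,dy=-2->C; (4,7):dx=-6,dy=+2->D
  (4,8):dx=-9,dy=-7->C; (4,9):dx=-12,dy=-14->C; (5,6):dx=-4,dy=+4->D; (5,7):dx=-5,dy=+8->D
  (5,8):dx=-8,dy=-1->C; (5,9):dx=-11,dy=-8->C; (6,7):dx=-1,dy=+4->D; (6,8):dx=-4,dy=-5->C
  (6,9):dx=-7,dy=-12->C; (7,8):dx=-3,dy=-9->C; (7,9):dx=-6,dy=-16->C; (8,9):dx=-3,dy=-7->C
Step 2: C = 29, D = 7, total pairs = 36.
Step 3: tau = (C - D)/(n(n-1)/2) = (29 - 7)/36 = 0.611111.
Step 4: Exact two-sided p-value (enumerate n! = 362880 permutations of y under H0): p = 0.024741.
Step 5: alpha = 0.1. reject H0.

tau_b = 0.6111 (C=29, D=7), p = 0.024741, reject H0.


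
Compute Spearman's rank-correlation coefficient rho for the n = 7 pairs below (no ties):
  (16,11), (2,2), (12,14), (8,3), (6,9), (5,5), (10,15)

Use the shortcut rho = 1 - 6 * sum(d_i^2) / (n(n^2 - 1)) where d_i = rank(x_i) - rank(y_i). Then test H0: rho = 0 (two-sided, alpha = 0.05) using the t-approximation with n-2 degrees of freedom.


Step 1: Rank x and y separately (midranks; no ties here).
rank(x): 16->7, 2->1, 12->6, 8->4, 6->3, 5->2, 10->5
rank(y): 11->5, 2->1, 14->6, 3->2, 9->4, 5->3, 15->7
Step 2: d_i = R_x(i) - R_y(i); compute d_i^2.
  (7-5)^2=4, (1-1)^2=0, (6-6)^2=0, (4-2)^2=4, (3-4)^2=1, (2-3)^2=1, (5-7)^2=4
sum(d^2) = 14.
Step 3: rho = 1 - 6*14 / (7*(7^2 - 1)) = 1 - 84/336 = 0.750000.
Step 4: Under H0, t = rho * sqrt((n-2)/(1-rho^2)) = 2.5355 ~ t(5).
Step 5: Two-sided p-value from the t-distribution with 5 df = 0.052181.
Step 6: alpha = 0.05. fail to reject H0.

rho = 0.7500, p = 0.052181, fail to reject H0 at alpha = 0.05.


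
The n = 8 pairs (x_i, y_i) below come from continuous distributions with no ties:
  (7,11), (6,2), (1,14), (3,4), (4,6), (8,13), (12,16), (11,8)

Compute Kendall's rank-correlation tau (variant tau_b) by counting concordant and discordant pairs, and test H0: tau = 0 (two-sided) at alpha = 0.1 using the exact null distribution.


Step 1: Enumerate the 28 unordered pairs (i,j) with i<j and classify each by sign(x_j-x_i) * sign(y_j-y_i).
  (1,2):dx=-1,dy=-9->C; (1,3):dx=-6,dy=+3->D; (1,4):dx=-4,dy=-7->C; (1,5):dx=-3,dy=-5->C
  (1,6):dx=+1,dy=+2->C; (1,7):dx=+5,dy=+5->C; (1,8):dx=+4,dy=-3->D; (2,3):dx=-5,dy=+12->D
  (2,4):dx=-3,dy=+2->D; (2,5):dx=-2,dy=+4->D; (2,6):dx=+2,dy=+11->C; (2,7):dx=+6,dy=+14->C
  (2,8):dx=+5,dy=+6->C; (3,4):dx=+2,dy=-10->D; (3,5):dx=+3,dy=-8->D; (3,6):dx=+7,dy=-1->D
  (3,7):dx=+11,dy=+2->C; (3,8):dx=+10,dy=-6->D; (4,5):dx=+1,dy=+2->C; (4,6):dx=+5,dy=+9->C
  (4,7):dx=+9,dy=+12->C; (4,8):dx=+8,dy=+4->C; (5,6):dx=+4,dy=+7->C; (5,7):dx=+8,dy=+10->C
  (5,8):dx=+7,dy=+2->C; (6,7):dx=+4,dy=+3->C; (6,8):dx=+3,dy=-5->D; (7,8):dx=-1,dy=-8->C
Step 2: C = 18, D = 10, total pairs = 28.
Step 3: tau = (C - D)/(n(n-1)/2) = (18 - 10)/28 = 0.285714.
Step 4: Exact two-sided p-value (enumerate n! = 40320 permutations of y under H0): p = 0.398760.
Step 5: alpha = 0.1. fail to reject H0.

tau_b = 0.2857 (C=18, D=10), p = 0.398760, fail to reject H0.


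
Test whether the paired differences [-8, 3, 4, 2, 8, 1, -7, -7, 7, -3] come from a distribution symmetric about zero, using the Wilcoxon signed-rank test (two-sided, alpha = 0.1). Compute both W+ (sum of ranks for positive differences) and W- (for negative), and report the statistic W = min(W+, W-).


Step 1: Drop any zero differences (none here) and take |d_i|.
|d| = [8, 3, 4, 2, 8, 1, 7, 7, 7, 3]
Step 2: Midrank |d_i| (ties get averaged ranks).
ranks: |8|->9.5, |3|->3.5, |4|->5, |2|->2, |8|->9.5, |1|->1, |7|->7, |7|->7, |7|->7, |3|->3.5
Step 3: Attach original signs; sum ranks with positive sign and with negative sign.
W+ = 3.5 + 5 + 2 + 9.5 + 1 + 7 = 28
W- = 9.5 + 7 + 7 + 3.5 = 27
(Check: W+ + W- = 55 should equal n(n+1)/2 = 55.)
Step 4: Test statistic W = min(W+, W-) = 27.
Step 5: Ties in |d|, so use the tie-corrected normal approximation.
        E[W] = n(n+1)/4 = 10*11/4 = 27.5.
        Tie groups: |d|=3 (t=2), |d|=7 (t=3), |d|=8 (t=2); sum(t^3 - t) = 36.
        Var[W] = n(n+1)(2n+1)/24 - sum(t^3-t)/48 = 2310/24 - 36/48 = 95.5.
        z = (W - E[W]) / sqrt(Var[W]) = (27 - 27.5) / 9.7724 = -0.0512.
        Two-sided p = 2*Phi(z) = 0.959194.
Step 6: alpha = 0.1. fail to reject H0.

W+ = 28, W- = 27, W = min = 27, p = 0.959194, fail to reject H0.


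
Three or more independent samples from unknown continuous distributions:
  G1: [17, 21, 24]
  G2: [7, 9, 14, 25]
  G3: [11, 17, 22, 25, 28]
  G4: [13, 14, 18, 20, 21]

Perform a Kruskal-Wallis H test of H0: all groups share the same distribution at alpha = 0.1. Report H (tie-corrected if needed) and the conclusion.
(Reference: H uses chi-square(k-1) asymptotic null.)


Step 1: Combine all N = 17 observations and assign midranks.
sorted (value, group, rank): (7,G2,1), (9,G2,2), (11,G3,3), (13,G4,4), (14,G2,5.5), (14,G4,5.5), (17,G1,7.5), (17,G3,7.5), (18,G4,9), (20,G4,10), (21,G1,11.5), (21,G4,11.5), (22,G3,13), (24,G1,14), (25,G2,15.5), (25,G3,15.5), (28,G3,17)
Step 2: Sum ranks within each group.
R_1 = 33 (n_1 = 3)
R_2 = 24 (n_2 = 4)
R_3 = 56 (n_3 = 5)
R_4 = 40 (n_4 = 5)
Step 3: H = 12/(N(N+1)) * sum(R_i^2/n_i) - 3(N+1)
     = 12/(17*18) * (33^2/3 + 24^2/4 + 56^2/5 + 40^2/5) - 3*18
     = 0.039216 * 1454.2 - 54
     = 3.027451.
Step 4: Ties present; correction factor C = 1 - 24/(17^3 - 17) = 0.995098. Corrected H = 3.027451 / 0.995098 = 3.042365.
Step 5: Under H0, H ~ chi^2(3); p-value = 0.385139.
Step 6: alpha = 0.1. fail to reject H0.

H = 3.0424, df = 3, p = 0.385139, fail to reject H0.


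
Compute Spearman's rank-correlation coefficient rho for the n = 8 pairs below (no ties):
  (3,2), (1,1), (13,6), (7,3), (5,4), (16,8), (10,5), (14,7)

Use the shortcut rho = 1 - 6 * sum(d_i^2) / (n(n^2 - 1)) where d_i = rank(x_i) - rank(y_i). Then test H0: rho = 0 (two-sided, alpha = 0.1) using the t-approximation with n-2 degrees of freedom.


Step 1: Rank x and y separately (midranks; no ties here).
rank(x): 3->2, 1->1, 13->6, 7->4, 5->3, 16->8, 10->5, 14->7
rank(y): 2->2, 1->1, 6->6, 3->3, 4->4, 8->8, 5->5, 7->7
Step 2: d_i = R_x(i) - R_y(i); compute d_i^2.
  (2-2)^2=0, (1-1)^2=0, (6-6)^2=0, (4-3)^2=1, (3-4)^2=1, (8-8)^2=0, (5-5)^2=0, (7-7)^2=0
sum(d^2) = 2.
Step 3: rho = 1 - 6*2 / (8*(8^2 - 1)) = 1 - 12/504 = 0.976190.
Step 4: Under H0, t = rho * sqrt((n-2)/(1-rho^2)) = 11.0235 ~ t(6).
Step 5: Two-sided p-value from the t-distribution with 6 df = 0.000033.
Step 6: alpha = 0.1. reject H0.

rho = 0.9762, p = 0.000033, reject H0 at alpha = 0.1.


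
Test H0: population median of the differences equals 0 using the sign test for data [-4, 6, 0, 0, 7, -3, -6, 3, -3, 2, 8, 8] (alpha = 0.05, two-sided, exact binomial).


Step 1: Discard zero differences. Original n = 12; n_eff = number of nonzero differences = 10.
Nonzero differences (with sign): -4, +6, +7, -3, -6, +3, -3, +2, +8, +8
Step 2: Count signs: positive = 6, negative = 4.
Step 3: Under H0: P(positive) = 0.5, so the number of positives S ~ Bin(10, 0.5).
Step 4: Two-sided exact p-value = sum of Bin(10,0.5) probabilities at or below the observed probability = 0.753906.
Step 5: alpha = 0.05. fail to reject H0.

n_eff = 10, pos = 6, neg = 4, p = 0.753906, fail to reject H0.


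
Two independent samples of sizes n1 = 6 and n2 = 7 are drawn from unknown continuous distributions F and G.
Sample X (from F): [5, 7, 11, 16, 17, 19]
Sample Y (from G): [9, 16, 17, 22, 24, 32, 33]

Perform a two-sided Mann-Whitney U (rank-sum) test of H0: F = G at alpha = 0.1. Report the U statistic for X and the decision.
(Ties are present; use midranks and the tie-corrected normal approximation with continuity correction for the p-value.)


Step 1: Combine and sort all 13 observations; assign midranks.
sorted (value, group): (5,X), (7,X), (9,Y), (11,X), (16,X), (16,Y), (17,X), (17,Y), (19,X), (22,Y), (24,Y), (32,Y), (33,Y)
ranks: 5->1, 7->2, 9->3, 11->4, 16->5.5, 16->5.5, 17->7.5, 17->7.5, 19->9, 22->10, 24->11, 32->12, 33->13
Step 2: Rank sum for X: R1 = 1 + 2 + 4 + 5.5 + 7.5 + 9 = 29.
Step 3: U_X = R1 - n1(n1+1)/2 = 29 - 6*7/2 = 29 - 21 = 8.
       U_Y = n1*n2 - U_X = 42 - 8 = 34.
Step 4: Ties are present, so use the tie-corrected normal approximation (with continuity correction) for the p-value.
Step 5: p-value = 0.073351; compare to alpha = 0.1. reject H0.

U_X = 8, p = 0.073351, reject H0 at alpha = 0.1.


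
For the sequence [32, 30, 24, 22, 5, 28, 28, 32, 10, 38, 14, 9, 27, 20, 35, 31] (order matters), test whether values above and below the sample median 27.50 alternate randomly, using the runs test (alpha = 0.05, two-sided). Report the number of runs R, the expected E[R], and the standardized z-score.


Step 1: Compute median = 27.50; label A = above, B = below.
Labels in order: AABBBAAABABBBBAA  (n_A = 8, n_B = 8)
Step 2: Count runs R = 7.
Step 3: Under H0 (random ordering), E[R] = 2*n_A*n_B/(n_A+n_B) + 1 = 2*8*8/16 + 1 = 9.0000.
        Var[R] = 2*n_A*n_B*(2*n_A*n_B - n_A - n_B) / ((n_A+n_B)^2 * (n_A+n_B-1)) = 14336/3840 = 3.7333.
        SD[R] = 1.9322.
Step 4: Continuity-corrected z = (R + 0.5 - E[R]) / SD[R] = (7 + 0.5 - 9.0000) / 1.9322 = -0.7763.
Step 5: Two-sided p-value via normal approximation = 2*(1 - Phi(|z|)) = 0.437558.
Step 6: alpha = 0.05. fail to reject H0.

R = 7, z = -0.7763, p = 0.437558, fail to reject H0.


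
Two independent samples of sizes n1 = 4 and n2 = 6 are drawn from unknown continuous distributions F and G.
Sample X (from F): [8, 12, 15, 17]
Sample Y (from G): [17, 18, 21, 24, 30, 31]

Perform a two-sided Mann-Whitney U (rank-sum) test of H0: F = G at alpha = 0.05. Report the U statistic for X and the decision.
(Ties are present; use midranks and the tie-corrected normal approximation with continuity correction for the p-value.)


Step 1: Combine and sort all 10 observations; assign midranks.
sorted (value, group): (8,X), (12,X), (15,X), (17,X), (17,Y), (18,Y), (21,Y), (24,Y), (30,Y), (31,Y)
ranks: 8->1, 12->2, 15->3, 17->4.5, 17->4.5, 18->6, 21->7, 24->8, 30->9, 31->10
Step 2: Rank sum for X: R1 = 1 + 2 + 3 + 4.5 = 10.5.
Step 3: U_X = R1 - n1(n1+1)/2 = 10.5 - 4*5/2 = 10.5 - 10 = 0.5.
       U_Y = n1*n2 - U_X = 24 - 0.5 = 23.5.
Step 4: Ties are present, so use the tie-corrected normal approximation (with continuity correction) for the p-value.
Step 5: p-value = 0.018655; compare to alpha = 0.05. reject H0.

U_X = 0.5, p = 0.018655, reject H0 at alpha = 0.05.


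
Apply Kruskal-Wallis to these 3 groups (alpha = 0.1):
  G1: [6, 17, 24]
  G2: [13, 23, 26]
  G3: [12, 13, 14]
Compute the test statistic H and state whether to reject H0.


Step 1: Combine all N = 9 observations and assign midranks.
sorted (value, group, rank): (6,G1,1), (12,G3,2), (13,G2,3.5), (13,G3,3.5), (14,G3,5), (17,G1,6), (23,G2,7), (24,G1,8), (26,G2,9)
Step 2: Sum ranks within each group.
R_1 = 15 (n_1 = 3)
R_2 = 19.5 (n_2 = 3)
R_3 = 10.5 (n_3 = 3)
Step 3: H = 12/(N(N+1)) * sum(R_i^2/n_i) - 3(N+1)
     = 12/(9*10) * (15^2/3 + 19.5^2/3 + 10.5^2/3) - 3*10
     = 0.133333 * 238.5 - 30
     = 1.800000.
Step 4: Ties present; correction factor C = 1 - 6/(9^3 - 9) = 0.991667. Corrected H = 1.800000 / 0.991667 = 1.815126.
Step 5: Under H0, H ~ chi^2(2); p-value = 0.403506.
Step 6: alpha = 0.1. fail to reject H0.

H = 1.8151, df = 2, p = 0.403506, fail to reject H0.


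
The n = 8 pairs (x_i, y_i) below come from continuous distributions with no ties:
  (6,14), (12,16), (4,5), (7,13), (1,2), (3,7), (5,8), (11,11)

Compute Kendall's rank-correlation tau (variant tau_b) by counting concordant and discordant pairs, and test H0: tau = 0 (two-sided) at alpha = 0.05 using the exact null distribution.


Step 1: Enumerate the 28 unordered pairs (i,j) with i<j and classify each by sign(x_j-x_i) * sign(y_j-y_i).
  (1,2):dx=+6,dy=+2->C; (1,3):dx=-2,dy=-9->C; (1,4):dx=+1,dy=-1->D; (1,5):dx=-5,dy=-12->C
  (1,6):dx=-3,dy=-7->C; (1,7):dx=-1,dy=-6->C; (1,8):dx=+5,dy=-3->D; (2,3):dx=-8,dy=-11->C
  (2,4):dx=-5,dy=-3->C; (2,5):dx=-11,dy=-14->C; (2,6):dx=-9,dy=-9->C; (2,7):dx=-7,dy=-8->C
  (2,8):dx=-1,dy=-5->C; (3,4):dx=+3,dy=+8->C; (3,5):dx=-3,dy=-3->C; (3,6):dx=-1,dy=+2->D
  (3,7):dx=+1,dy=+3->C; (3,8):dx=+7,dy=+6->C; (4,5):dx=-6,dy=-11->C; (4,6):dx=-4,dy=-6->C
  (4,7):dx=-2,dy=-5->C; (4,8):dx=+4,dy=-2->D; (5,6):dx=+2,dy=+5->C; (5,7):dx=+4,dy=+6->C
  (5,8):dx=+10,dy=+9->C; (6,7):dx=+2,dy=+1->C; (6,8):dx=+8,dy=+4->C; (7,8):dx=+6,dy=+3->C
Step 2: C = 24, D = 4, total pairs = 28.
Step 3: tau = (C - D)/(n(n-1)/2) = (24 - 4)/28 = 0.714286.
Step 4: Exact two-sided p-value (enumerate n! = 40320 permutations of y under H0): p = 0.014137.
Step 5: alpha = 0.05. reject H0.

tau_b = 0.7143 (C=24, D=4), p = 0.014137, reject H0.


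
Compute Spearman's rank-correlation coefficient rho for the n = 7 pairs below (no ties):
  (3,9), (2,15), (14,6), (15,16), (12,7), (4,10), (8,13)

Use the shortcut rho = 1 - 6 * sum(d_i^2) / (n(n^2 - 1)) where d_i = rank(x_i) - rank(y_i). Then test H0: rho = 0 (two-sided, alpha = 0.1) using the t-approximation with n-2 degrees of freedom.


Step 1: Rank x and y separately (midranks; no ties here).
rank(x): 3->2, 2->1, 14->6, 15->7, 12->5, 4->3, 8->4
rank(y): 9->3, 15->6, 6->1, 16->7, 7->2, 10->4, 13->5
Step 2: d_i = R_x(i) - R_y(i); compute d_i^2.
  (2-3)^2=1, (1-6)^2=25, (6-1)^2=25, (7-7)^2=0, (5-2)^2=9, (3-4)^2=1, (4-5)^2=1
sum(d^2) = 62.
Step 3: rho = 1 - 6*62 / (7*(7^2 - 1)) = 1 - 372/336 = -0.107143.
Step 4: Under H0, t = rho * sqrt((n-2)/(1-rho^2)) = -0.2410 ~ t(5).
Step 5: Two-sided p-value from the t-distribution with 5 df = 0.819151.
Step 6: alpha = 0.1. fail to reject H0.

rho = -0.1071, p = 0.819151, fail to reject H0 at alpha = 0.1.


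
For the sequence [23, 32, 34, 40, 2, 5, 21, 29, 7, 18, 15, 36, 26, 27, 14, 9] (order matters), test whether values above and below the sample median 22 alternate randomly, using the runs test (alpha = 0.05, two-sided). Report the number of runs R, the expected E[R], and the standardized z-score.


Step 1: Compute median = 22; label A = above, B = below.
Labels in order: AAAABBBABBBAAABB  (n_A = 8, n_B = 8)
Step 2: Count runs R = 6.
Step 3: Under H0 (random ordering), E[R] = 2*n_A*n_B/(n_A+n_B) + 1 = 2*8*8/16 + 1 = 9.0000.
        Var[R] = 2*n_A*n_B*(2*n_A*n_B - n_A - n_B) / ((n_A+n_B)^2 * (n_A+n_B-1)) = 14336/3840 = 3.7333.
        SD[R] = 1.9322.
Step 4: Continuity-corrected z = (R + 0.5 - E[R]) / SD[R] = (6 + 0.5 - 9.0000) / 1.9322 = -1.2939.
Step 5: Two-sided p-value via normal approximation = 2*(1 - Phi(|z|)) = 0.195709.
Step 6: alpha = 0.05. fail to reject H0.

R = 6, z = -1.2939, p = 0.195709, fail to reject H0.


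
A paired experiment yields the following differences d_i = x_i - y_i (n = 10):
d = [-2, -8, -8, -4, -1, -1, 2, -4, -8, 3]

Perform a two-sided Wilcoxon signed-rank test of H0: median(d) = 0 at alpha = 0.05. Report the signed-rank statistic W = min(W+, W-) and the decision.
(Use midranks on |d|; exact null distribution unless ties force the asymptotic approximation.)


Step 1: Drop any zero differences (none here) and take |d_i|.
|d| = [2, 8, 8, 4, 1, 1, 2, 4, 8, 3]
Step 2: Midrank |d_i| (ties get averaged ranks).
ranks: |2|->3.5, |8|->9, |8|->9, |4|->6.5, |1|->1.5, |1|->1.5, |2|->3.5, |4|->6.5, |8|->9, |3|->5
Step 3: Attach original signs; sum ranks with positive sign and with negative sign.
W+ = 3.5 + 5 = 8.5
W- = 3.5 + 9 + 9 + 6.5 + 1.5 + 1.5 + 6.5 + 9 = 46.5
(Check: W+ + W- = 55 should equal n(n+1)/2 = 55.)
Step 4: Test statistic W = min(W+, W-) = 8.5.
Step 5: Ties in |d|, so use the tie-corrected normal approximation.
        E[W] = n(n+1)/4 = 10*11/4 = 27.5.
        Tie groups: |d|=1 (t=2), |d|=2 (t=2), |d|=4 (t=2), |d|=8 (t=3); sum(t^3 - t) = 42.
        Var[W] = n(n+1)(2n+1)/24 - sum(t^3-t)/48 = 2310/24 - 42/48 = 95.375.
        z = (W - E[W]) / sqrt(Var[W]) = (8.5 - 27.5) / 9.7660 = -1.9455.
        Two-sided p = 2*Phi(z) = 0.051712.
Step 6: alpha = 0.05. fail to reject H0.

W+ = 8.5, W- = 46.5, W = min = 8.5, p = 0.051712, fail to reject H0.


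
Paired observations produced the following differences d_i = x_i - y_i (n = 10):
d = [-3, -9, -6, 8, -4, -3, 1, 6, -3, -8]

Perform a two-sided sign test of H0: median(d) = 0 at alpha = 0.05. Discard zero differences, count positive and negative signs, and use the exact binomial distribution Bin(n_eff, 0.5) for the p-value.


Step 1: Discard zero differences. Original n = 10; n_eff = number of nonzero differences = 10.
Nonzero differences (with sign): -3, -9, -6, +8, -4, -3, +1, +6, -3, -8
Step 2: Count signs: positive = 3, negative = 7.
Step 3: Under H0: P(positive) = 0.5, so the number of positives S ~ Bin(10, 0.5).
Step 4: Two-sided exact p-value = sum of Bin(10,0.5) probabilities at or below the observed probability = 0.343750.
Step 5: alpha = 0.05. fail to reject H0.

n_eff = 10, pos = 3, neg = 7, p = 0.343750, fail to reject H0.
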